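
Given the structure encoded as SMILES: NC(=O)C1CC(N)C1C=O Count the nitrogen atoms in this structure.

2

Scan the SMILES for N atoms (remember two-letter symbols like Cl and Br are single atoms).
Nitrogen count: 2.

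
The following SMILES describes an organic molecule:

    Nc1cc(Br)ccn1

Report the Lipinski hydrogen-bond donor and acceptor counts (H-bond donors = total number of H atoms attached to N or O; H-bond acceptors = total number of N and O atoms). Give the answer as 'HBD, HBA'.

2, 2

Donors: find every N or O and count the H atoms it carries.
  atom 1 (N): bond orders sum to 1 → 2 H
  atom 8 (N): bond orders sum to 3 → 0 H
Lipinski HBD = 2.
Acceptors: N atoms = 2, O atoms = 0 → HBA = 2.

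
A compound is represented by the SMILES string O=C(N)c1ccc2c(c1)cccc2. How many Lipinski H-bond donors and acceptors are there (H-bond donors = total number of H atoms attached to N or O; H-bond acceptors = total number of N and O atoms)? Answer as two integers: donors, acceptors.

2, 2

Donors: find every N or O and count the H atoms it carries.
  atom 1 (O): bond orders sum to 2 → 0 H
  atom 3 (N): bond orders sum to 1 → 2 H
Lipinski HBD = 2.
Acceptors: N atoms = 1, O atoms = 1 → HBA = 2.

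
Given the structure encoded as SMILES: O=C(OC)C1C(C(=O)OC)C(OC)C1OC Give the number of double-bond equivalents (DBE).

3

Molecular formula: C10H16O6.
DoU = (2C + 2 + N − H − X) / 2, where X is the halogen count and O/S are ignored.
    = (2·10 + 2 + 0 − 16 − 0) / 2 = 6 / 2 = 3.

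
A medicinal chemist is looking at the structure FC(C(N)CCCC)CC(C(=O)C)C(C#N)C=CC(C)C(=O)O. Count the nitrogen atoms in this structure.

Scan the SMILES for N atoms (remember two-letter symbols like Cl and Br are single atoms).
Nitrogen count: 2.

2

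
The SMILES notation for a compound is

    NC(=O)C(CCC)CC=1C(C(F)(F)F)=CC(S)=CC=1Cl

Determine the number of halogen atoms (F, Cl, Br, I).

4

Halogen atoms appear at heavy-atom positions 12, 13, 14, 20 (1×Cl, 3×F).
Other groups present: 1 amide, 1 thiol.
Halogen count: 4.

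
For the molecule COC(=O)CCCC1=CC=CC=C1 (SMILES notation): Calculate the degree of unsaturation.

Molecular formula: C11H14O2.
DoU = (2C + 2 + N − H − X) / 2, where X is the halogen count and O/S are ignored.
    = (2·11 + 2 + 0 − 14 − 0) / 2 = 10 / 2 = 5.

5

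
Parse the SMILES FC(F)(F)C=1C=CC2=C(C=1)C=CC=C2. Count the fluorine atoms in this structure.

Scan the SMILES for F atoms (remember two-letter symbols like Cl and Br are single atoms).
Fluorine count: 3.

3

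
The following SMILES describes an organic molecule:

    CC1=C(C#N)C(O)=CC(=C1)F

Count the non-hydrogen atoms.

Every atom symbol written in the SMILES (organic subset) is one heavy atom; implicit H are not written.
Heavy atoms by element → C:8, F:1, N:1, O:1.
Total: 11.

11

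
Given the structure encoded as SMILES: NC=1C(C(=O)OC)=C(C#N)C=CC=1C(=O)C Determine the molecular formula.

Walk through each heavy atom and fill implicit hydrogens from standard valence (C 4, N 3, O 2, S 2, halogen 1):
  atom 1: N, bond orders sum to 1 (valence 3) → 2 H
  atom 2: C, bond orders sum to 4 (valence 4) → 0 H
  atom 3: C, bond orders sum to 4 (valence 4) → 0 H
  atom 4: C, bond orders sum to 4 (valence 4) → 0 H
  atom 5: O, bond orders sum to 2 (valence 2) → 0 H
  atom 6: O, bond orders sum to 2 (valence 2) → 0 H
  atom 7: C, bond orders sum to 1 (valence 4) → 3 H
  atom 8: C, bond orders sum to 4 (valence 4) → 0 H
  atom 9: C, bond orders sum to 4 (valence 4) → 0 H
  atom 10: N, bond orders sum to 3 (valence 3) → 0 H
  atom 11: C, bond orders sum to 3 (valence 4) → 1 H
  atom 12: C, bond orders sum to 3 (valence 4) → 1 H
  atom 13: C, bond orders sum to 4 (valence 4) → 0 H
  atom 14: C, bond orders sum to 4 (valence 4) → 0 H
  atom 15: O, bond orders sum to 2 (valence 2) → 0 H
  atom 16: C, bond orders sum to 1 (valence 4) → 3 H
Totals → C:11, H:10, N:2, O:3.

C11H10N2O3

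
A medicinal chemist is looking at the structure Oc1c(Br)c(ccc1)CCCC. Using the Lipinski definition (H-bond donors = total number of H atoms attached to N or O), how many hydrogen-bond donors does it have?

1

Donors: find every N or O and count the H atoms it carries.
  atom 1 (O): bond orders sum to 1 → 1 H
Lipinski HBD = 1.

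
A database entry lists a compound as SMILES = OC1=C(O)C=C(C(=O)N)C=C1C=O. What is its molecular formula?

C8H7NO4

Walk through each heavy atom and fill implicit hydrogens from standard valence (C 4, N 3, O 2, S 2, halogen 1):
  atom 1: O, bond orders sum to 1 (valence 2) → 1 H
  atom 2: C, bond orders sum to 4 (valence 4) → 0 H
  atom 3: C, bond orders sum to 4 (valence 4) → 0 H
  atom 4: O, bond orders sum to 1 (valence 2) → 1 H
  atom 5: C, bond orders sum to 3 (valence 4) → 1 H
  atom 6: C, bond orders sum to 4 (valence 4) → 0 H
  atom 7: C, bond orders sum to 4 (valence 4) → 0 H
  atom 8: O, bond orders sum to 2 (valence 2) → 0 H
  atom 9: N, bond orders sum to 1 (valence 3) → 2 H
  atom 10: C, bond orders sum to 3 (valence 4) → 1 H
  atom 11: C, bond orders sum to 4 (valence 4) → 0 H
  atom 12: C, bond orders sum to 3 (valence 4) → 1 H
  atom 13: O, bond orders sum to 2 (valence 2) → 0 H
Totals → C:8, H:7, N:1, O:4.
In Hill order: C8H7NO4.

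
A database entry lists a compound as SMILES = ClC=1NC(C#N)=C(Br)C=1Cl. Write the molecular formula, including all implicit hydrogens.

Walk through each heavy atom and fill implicit hydrogens from standard valence (C 4, N 3, O 2, S 2, halogen 1):
  atom 1: Cl (halogen, monovalent) → 0 H
  atom 2: C, bond orders sum to 4 (valence 4) → 0 H
  atom 3: N, bond orders sum to 2 (valence 3) → 1 H
  atom 4: C, bond orders sum to 4 (valence 4) → 0 H
  atom 5: C, bond orders sum to 4 (valence 4) → 0 H
  atom 6: N, bond orders sum to 3 (valence 3) → 0 H
  atom 7: C, bond orders sum to 4 (valence 4) → 0 H
  atom 8: Br (halogen, monovalent) → 0 H
  atom 9: C, bond orders sum to 4 (valence 4) → 0 H
  atom 10: Cl (halogen, monovalent) → 0 H
Totals → C:5, H:1, Br:1, Cl:2, N:2.

C5HBrCl2N2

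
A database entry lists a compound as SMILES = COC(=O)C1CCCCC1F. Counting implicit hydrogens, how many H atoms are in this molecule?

13

Walk through each heavy atom and fill implicit hydrogens from standard valence (C 4, N 3, O 2, S 2, halogen 1):
  atom 1: C, bond orders sum to 1 (valence 4) → 3 H
  atom 2: O, bond orders sum to 2 (valence 2) → 0 H
  atom 3: C, bond orders sum to 4 (valence 4) → 0 H
  atom 4: O, bond orders sum to 2 (valence 2) → 0 H
  atom 5: C, bond orders sum to 3 (valence 4) → 1 H
  atom 6: C, bond orders sum to 2 (valence 4) → 2 H
  atom 7: C, bond orders sum to 2 (valence 4) → 2 H
  atom 8: C, bond orders sum to 2 (valence 4) → 2 H
  atom 9: C, bond orders sum to 2 (valence 4) → 2 H
  atom 10: C, bond orders sum to 3 (valence 4) → 1 H
  atom 11: F (halogen, monovalent) → 0 H
Total hydrogens: 13.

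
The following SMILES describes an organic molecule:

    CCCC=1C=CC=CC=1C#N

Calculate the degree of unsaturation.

6

Molecular formula: C10H11N.
DoU = (2C + 2 + N − H − X) / 2, where X is the halogen count and O/S are ignored.
    = (2·10 + 2 + 1 − 11 − 0) / 2 = 12 / 2 = 6.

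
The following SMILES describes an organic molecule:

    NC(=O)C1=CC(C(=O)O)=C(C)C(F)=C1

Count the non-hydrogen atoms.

14

Every atom symbol written in the SMILES (organic subset) is one heavy atom; implicit H are not written.
Heavy atoms by element → C:9, F:1, N:1, O:3.
Total: 14.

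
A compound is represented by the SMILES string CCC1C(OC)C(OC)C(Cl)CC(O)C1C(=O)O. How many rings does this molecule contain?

1

In SMILES, each pair of matching ring-closure digits denotes one ring-closing bond; the number of such bonds equals the number of independent rings.
Ring-closure bonds here: 1.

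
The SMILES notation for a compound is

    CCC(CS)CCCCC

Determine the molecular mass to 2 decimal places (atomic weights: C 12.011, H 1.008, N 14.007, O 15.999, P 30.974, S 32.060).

160.32 g/mol

First, the molecular formula is C9H20S (counting implicit H from valence).
  C: 9 × 12.011 = 108.099
  H: 20 × 1.008 = 20.160
  S: 1 × 32.060 = 32.060
Sum: 9×12.011 + 20×1.008 + 1×32.060 = 160.319 → 160.32 g/mol.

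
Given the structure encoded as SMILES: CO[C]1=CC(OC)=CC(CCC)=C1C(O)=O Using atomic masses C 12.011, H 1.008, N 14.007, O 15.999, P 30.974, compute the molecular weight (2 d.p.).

First, the molecular formula is C12H16O4 (counting implicit H from valence).
  C: 12 × 12.011 = 144.132
  H: 16 × 1.008 = 16.128
  O: 4 × 15.999 = 63.996
Sum: 12×12.011 + 16×1.008 + 4×15.999 = 224.256 → 224.26 g/mol.

224.26 g/mol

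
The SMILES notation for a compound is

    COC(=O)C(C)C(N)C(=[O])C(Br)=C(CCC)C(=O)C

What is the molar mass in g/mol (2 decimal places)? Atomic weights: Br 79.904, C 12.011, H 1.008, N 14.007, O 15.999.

334.21 g/mol

First, the molecular formula is C13H20BrNO4 (counting implicit H from valence).
  Br: 1 × 79.904 = 79.904
  C: 13 × 12.011 = 156.143
  H: 20 × 1.008 = 20.160
  N: 1 × 14.007 = 14.007
  O: 4 × 15.999 = 63.996
Sum: 1×79.904 + 13×12.011 + 20×1.008 + 1×14.007 + 4×15.999 = 334.210 → 334.21 g/mol.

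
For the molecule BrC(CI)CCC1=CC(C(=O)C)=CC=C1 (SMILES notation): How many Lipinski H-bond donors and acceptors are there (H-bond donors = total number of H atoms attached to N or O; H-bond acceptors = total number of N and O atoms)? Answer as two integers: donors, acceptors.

Donors: find every N or O and count the H atoms it carries.
  atom 11 (O): bond orders sum to 2 → 0 H
Lipinski HBD = 0.
Acceptors: N atoms = 0, O atoms = 1 → HBA = 1.

0, 1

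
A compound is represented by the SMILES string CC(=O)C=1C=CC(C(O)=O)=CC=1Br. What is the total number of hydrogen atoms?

Walk through each heavy atom and fill implicit hydrogens from standard valence (C 4, N 3, O 2, S 2, halogen 1):
  atom 1: C, bond orders sum to 1 (valence 4) → 3 H
  atom 2: C, bond orders sum to 4 (valence 4) → 0 H
  atom 3: O, bond orders sum to 2 (valence 2) → 0 H
  atom 4: C, bond orders sum to 4 (valence 4) → 0 H
  atom 5: C, bond orders sum to 3 (valence 4) → 1 H
  atom 6: C, bond orders sum to 3 (valence 4) → 1 H
  atom 7: C, bond orders sum to 4 (valence 4) → 0 H
  atom 8: C, bond orders sum to 4 (valence 4) → 0 H
  atom 9: O, bond orders sum to 1 (valence 2) → 1 H
  atom 10: O, bond orders sum to 2 (valence 2) → 0 H
  atom 11: C, bond orders sum to 3 (valence 4) → 1 H
  atom 12: C, bond orders sum to 4 (valence 4) → 0 H
  atom 13: Br (halogen, monovalent) → 0 H
Total hydrogens: 7.

7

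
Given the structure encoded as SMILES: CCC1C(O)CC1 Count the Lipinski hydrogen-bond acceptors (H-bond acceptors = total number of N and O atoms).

N atoms: 0; O atoms: 1.
Lipinski HBA = 0 + 1 = 1.

1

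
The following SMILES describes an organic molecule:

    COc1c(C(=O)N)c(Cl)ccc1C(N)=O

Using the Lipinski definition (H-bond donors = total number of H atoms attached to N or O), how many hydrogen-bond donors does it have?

Donors: find every N or O and count the H atoms it carries.
  atom 2 (O): bond orders sum to 2 → 0 H
  atom 6 (O): bond orders sum to 2 → 0 H
  atom 7 (N): bond orders sum to 1 → 2 H
  atom 14 (N): bond orders sum to 1 → 2 H
  atom 15 (O): bond orders sum to 2 → 0 H
Lipinski HBD = 4.

4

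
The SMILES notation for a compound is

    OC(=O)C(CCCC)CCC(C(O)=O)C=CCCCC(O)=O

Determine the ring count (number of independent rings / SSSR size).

0

In SMILES, each pair of matching ring-closure digits denotes one ring-closing bond; the number of such bonds equals the number of independent rings.
Ring-closure bonds here: 0.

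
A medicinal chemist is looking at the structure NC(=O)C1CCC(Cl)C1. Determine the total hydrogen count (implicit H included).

10

Walk through each heavy atom and fill implicit hydrogens from standard valence (C 4, N 3, O 2, S 2, halogen 1):
  atom 1: N, bond orders sum to 1 (valence 3) → 2 H
  atom 2: C, bond orders sum to 4 (valence 4) → 0 H
  atom 3: O, bond orders sum to 2 (valence 2) → 0 H
  atom 4: C, bond orders sum to 3 (valence 4) → 1 H
  atom 5: C, bond orders sum to 2 (valence 4) → 2 H
  atom 6: C, bond orders sum to 2 (valence 4) → 2 H
  atom 7: C, bond orders sum to 3 (valence 4) → 1 H
  atom 8: Cl (halogen, monovalent) → 0 H
  atom 9: C, bond orders sum to 2 (valence 4) → 2 H
Total hydrogens: 10.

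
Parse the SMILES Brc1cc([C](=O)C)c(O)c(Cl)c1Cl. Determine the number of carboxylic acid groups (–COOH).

Scan the SMILES for the carboxylic acid motif — none present.
Groups that are present: 1 hydroxyl, 1 ketone.

0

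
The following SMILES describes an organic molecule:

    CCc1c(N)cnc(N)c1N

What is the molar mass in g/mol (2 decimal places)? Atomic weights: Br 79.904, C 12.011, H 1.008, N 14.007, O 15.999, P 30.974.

First, the molecular formula is C7H12N4 (counting implicit H from valence).
  C: 7 × 12.011 = 84.077
  H: 12 × 1.008 = 12.096
  N: 4 × 14.007 = 56.028
Sum: 7×12.011 + 12×1.008 + 4×14.007 = 152.201 → 152.20 g/mol.

152.20 g/mol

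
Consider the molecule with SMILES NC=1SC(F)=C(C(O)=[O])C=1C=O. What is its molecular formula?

Walk through each heavy atom and fill implicit hydrogens from standard valence (C 4, N 3, O 2, S 2, halogen 1):
  atom 1: N, bond orders sum to 1 (valence 3) → 2 H
  atom 2: C, bond orders sum to 4 (valence 4) → 0 H
  atom 3: S, bond orders sum to 2 (valence 2) → 0 H
  atom 4: C, bond orders sum to 4 (valence 4) → 0 H
  atom 5: F (halogen, monovalent) → 0 H
  atom 6: C, bond orders sum to 4 (valence 4) → 0 H
  atom 7: C, bond orders sum to 4 (valence 4) → 0 H
  atom 8: O, bond orders sum to 1 (valence 2) → 1 H
  atom 9: O with explicit H count 0
  atom 10: C, bond orders sum to 4 (valence 4) → 0 H
  atom 11: C, bond orders sum to 3 (valence 4) → 1 H
  atom 12: O, bond orders sum to 2 (valence 2) → 0 H
Totals → C:6, H:4, F:1, N:1, O:3, S:1.

C6H4FNO3S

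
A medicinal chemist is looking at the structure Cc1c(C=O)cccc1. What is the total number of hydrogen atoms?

8

Walk through each heavy atom and fill implicit hydrogens from standard valence (C 4, N 3, O 2, S 2, halogen 1); for lowercase aromatic atoms, an aromatic c carries 1 H when it has two neighbours and 0 H with three, and aromatic n carries 0 H:
  atom 1: C, bond orders sum to 1 (valence 4) → 3 H
  atom 2: aromatic c, 3 neighbours → 0 H
  atom 3: aromatic c, 3 neighbours → 0 H
  atom 4: C, bond orders sum to 3 (valence 4) → 1 H
  atom 5: O, bond orders sum to 2 (valence 2) → 0 H
  atom 6: aromatic c, 2 neighbours → 1 H
  atom 7: aromatic c, 2 neighbours → 1 H
  atom 8: aromatic c, 2 neighbours → 1 H
  atom 9: aromatic c, 2 neighbours → 1 H
Total hydrogens: 8.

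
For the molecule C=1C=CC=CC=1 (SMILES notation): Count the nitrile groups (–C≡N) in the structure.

0

Scan the SMILES for the nitrile motif — none present.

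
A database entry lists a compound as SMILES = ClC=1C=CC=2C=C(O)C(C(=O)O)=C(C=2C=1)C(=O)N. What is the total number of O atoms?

4

Scan the SMILES for O atoms (remember two-letter symbols like Cl and Br are single atoms).
Oxygen count: 4.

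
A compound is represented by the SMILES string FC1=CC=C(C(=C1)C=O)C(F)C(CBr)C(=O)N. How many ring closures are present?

1

In SMILES, each pair of matching ring-closure digits denotes one ring-closing bond; the number of such bonds equals the number of independent rings.
Ring-closure bonds here: 1.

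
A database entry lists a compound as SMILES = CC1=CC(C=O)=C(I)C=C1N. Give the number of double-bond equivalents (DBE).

Degree of unsaturation = (number of rings) + (number of π bonds).
Ring closures in the SMILES: 1.
π bonds: 4 double bonds (each 1 DoU) → 4 DoU from unsaturation.
Total DoU = 1 + 4 = 5.

5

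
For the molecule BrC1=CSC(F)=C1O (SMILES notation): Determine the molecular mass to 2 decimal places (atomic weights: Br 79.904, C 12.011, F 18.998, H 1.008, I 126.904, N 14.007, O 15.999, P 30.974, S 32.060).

First, the molecular formula is C4H2BrFOS (counting implicit H from valence).
  Br: 1 × 79.904 = 79.904
  C: 4 × 12.011 = 48.044
  F: 1 × 18.998 = 18.998
  H: 2 × 1.008 = 2.016
  O: 1 × 15.999 = 15.999
  S: 1 × 32.060 = 32.060
Sum: 1×79.904 + 4×12.011 + 1×18.998 + 2×1.008 + 1×15.999 + 1×32.060 = 197.021 → 197.02 g/mol.

197.02 g/mol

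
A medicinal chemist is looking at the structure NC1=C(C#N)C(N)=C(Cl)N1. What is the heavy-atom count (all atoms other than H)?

Every atom symbol written in the SMILES (organic subset) is one heavy atom; implicit H are not written.
Heavy atoms by element → C:5, Cl:1, N:4.
Total: 10.

10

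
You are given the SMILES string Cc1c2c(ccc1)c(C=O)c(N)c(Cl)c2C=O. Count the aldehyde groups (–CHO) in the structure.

2

The aldehyde motif appears at heavy-atom positions 9, 16 in the SMILES.
Other groups present: 1 primary amine.
Aldehyde count: 2.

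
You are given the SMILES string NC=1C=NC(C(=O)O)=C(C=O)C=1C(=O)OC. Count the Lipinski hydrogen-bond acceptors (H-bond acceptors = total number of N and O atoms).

7

N atoms: 2; O atoms: 5.
Lipinski HBA = 2 + 5 = 7.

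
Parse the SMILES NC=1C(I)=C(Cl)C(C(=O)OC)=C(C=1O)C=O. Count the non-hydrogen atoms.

16

Every atom symbol written in the SMILES (organic subset) is one heavy atom; implicit H are not written.
Heavy atoms by element → C:9, Cl:1, I:1, N:1, O:4.
Total: 16.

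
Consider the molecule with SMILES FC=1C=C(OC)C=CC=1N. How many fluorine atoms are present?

Scan the SMILES for F atoms (remember two-letter symbols like Cl and Br are single atoms).
Fluorine count: 1.

1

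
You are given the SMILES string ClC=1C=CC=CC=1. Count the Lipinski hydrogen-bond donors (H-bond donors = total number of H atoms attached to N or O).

0

Donors: find every N or O and count the H atoms it carries.
  (no N or O atoms present)
Lipinski HBD = 0.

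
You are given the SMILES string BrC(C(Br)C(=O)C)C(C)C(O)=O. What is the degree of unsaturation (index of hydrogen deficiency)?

Molecular formula: C7H10Br2O3.
DoU = (2C + 2 + N − H − X) / 2, where X is the halogen count and O/S are ignored.
    = (2·7 + 2 + 0 − 10 − 2) / 2 = 4 / 2 = 2.

2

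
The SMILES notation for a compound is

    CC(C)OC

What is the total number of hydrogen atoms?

Walk through each heavy atom and fill implicit hydrogens from standard valence (C 4, N 3, O 2, S 2, halogen 1):
  atom 1: C, bond orders sum to 1 (valence 4) → 3 H
  atom 2: C, bond orders sum to 3 (valence 4) → 1 H
  atom 3: C, bond orders sum to 1 (valence 4) → 3 H
  atom 4: O, bond orders sum to 2 (valence 2) → 0 H
  atom 5: C, bond orders sum to 1 (valence 4) → 3 H
Total hydrogens: 10.

10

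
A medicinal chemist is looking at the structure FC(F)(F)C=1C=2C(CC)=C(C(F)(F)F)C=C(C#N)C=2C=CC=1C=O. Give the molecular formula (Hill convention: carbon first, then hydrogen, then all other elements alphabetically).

Walk through each heavy atom and fill implicit hydrogens from standard valence (C 4, N 3, O 2, S 2, halogen 1):
  atom 1: F (halogen, monovalent) → 0 H
  atom 2: C, bond orders sum to 4 (valence 4) → 0 H
  atom 3: F (halogen, monovalent) → 0 H
  atom 4: F (halogen, monovalent) → 0 H
  atom 5: C, bond orders sum to 4 (valence 4) → 0 H
  atom 6: C, bond orders sum to 4 (valence 4) → 0 H
  atom 7: C, bond orders sum to 4 (valence 4) → 0 H
  atom 8: C, bond orders sum to 2 (valence 4) → 2 H
  atom 9: C, bond orders sum to 1 (valence 4) → 3 H
  atom 10: C, bond orders sum to 4 (valence 4) → 0 H
  atom 11: C, bond orders sum to 4 (valence 4) → 0 H
  atom 12: F (halogen, monovalent) → 0 H
  atom 13: F (halogen, monovalent) → 0 H
  atom 14: F (halogen, monovalent) → 0 H
  atom 15: C, bond orders sum to 3 (valence 4) → 1 H
  atom 16: C, bond orders sum to 4 (valence 4) → 0 H
  atom 17: C, bond orders sum to 4 (valence 4) → 0 H
  atom 18: N, bond orders sum to 3 (valence 3) → 0 H
  atom 19: C, bond orders sum to 4 (valence 4) → 0 H
  atom 20: C, bond orders sum to 3 (valence 4) → 1 H
  atom 21: C, bond orders sum to 3 (valence 4) → 1 H
  atom 22: C, bond orders sum to 4 (valence 4) → 0 H
  atom 23: C, bond orders sum to 3 (valence 4) → 1 H
  atom 24: O, bond orders sum to 2 (valence 2) → 0 H
Totals → C:16, H:9, F:6, N:1, O:1.
In Hill order: C16H9F6NO.

C16H9F6NO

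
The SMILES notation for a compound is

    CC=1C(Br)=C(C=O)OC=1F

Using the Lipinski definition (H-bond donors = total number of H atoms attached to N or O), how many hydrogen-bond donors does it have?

Donors: find every N or O and count the H atoms it carries.
  atom 7 (O): bond orders sum to 2 → 0 H
  atom 8 (O): bond orders sum to 2 → 0 H
Lipinski HBD = 0.

0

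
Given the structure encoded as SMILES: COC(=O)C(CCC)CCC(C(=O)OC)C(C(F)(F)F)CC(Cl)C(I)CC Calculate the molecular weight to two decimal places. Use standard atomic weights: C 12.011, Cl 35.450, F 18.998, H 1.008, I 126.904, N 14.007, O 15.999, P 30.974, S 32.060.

First, the molecular formula is C18H29ClF3IO4 (counting implicit H from valence).
  C: 18 × 12.011 = 216.198
  Cl: 1 × 35.450 = 35.450
  F: 3 × 18.998 = 56.994
  H: 29 × 1.008 = 29.232
  I: 1 × 126.904 = 126.904
  O: 4 × 15.999 = 63.996
Sum: 18×12.011 + 1×35.450 + 3×18.998 + 29×1.008 + 1×126.904 + 4×15.999 = 528.774 → 528.77 g/mol.

528.77 g/mol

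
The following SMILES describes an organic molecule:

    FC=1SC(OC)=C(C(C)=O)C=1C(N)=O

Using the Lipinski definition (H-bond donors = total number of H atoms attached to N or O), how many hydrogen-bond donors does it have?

Donors: find every N or O and count the H atoms it carries.
  atom 5 (O): bond orders sum to 2 → 0 H
  atom 10 (O): bond orders sum to 2 → 0 H
  atom 13 (N): bond orders sum to 1 → 2 H
  atom 14 (O): bond orders sum to 2 → 0 H
Lipinski HBD = 2.

2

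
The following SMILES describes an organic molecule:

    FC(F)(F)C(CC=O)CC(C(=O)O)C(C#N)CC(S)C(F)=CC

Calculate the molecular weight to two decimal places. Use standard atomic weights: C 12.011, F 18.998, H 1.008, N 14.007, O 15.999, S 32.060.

First, the molecular formula is C14H17F4NO3S (counting implicit H from valence).
  C: 14 × 12.011 = 168.154
  F: 4 × 18.998 = 75.992
  H: 17 × 1.008 = 17.136
  N: 1 × 14.007 = 14.007
  O: 3 × 15.999 = 47.997
  S: 1 × 32.060 = 32.060
Sum: 14×12.011 + 4×18.998 + 17×1.008 + 1×14.007 + 3×15.999 + 1×32.060 = 355.346 → 355.35 g/mol.

355.35 g/mol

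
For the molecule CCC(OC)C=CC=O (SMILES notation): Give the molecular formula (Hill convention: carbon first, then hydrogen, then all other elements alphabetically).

Walk through each heavy atom and fill implicit hydrogens from standard valence (C 4, N 3, O 2, S 2, halogen 1):
  atom 1: C, bond orders sum to 1 (valence 4) → 3 H
  atom 2: C, bond orders sum to 2 (valence 4) → 2 H
  atom 3: C, bond orders sum to 3 (valence 4) → 1 H
  atom 4: O, bond orders sum to 2 (valence 2) → 0 H
  atom 5: C, bond orders sum to 1 (valence 4) → 3 H
  atom 6: C, bond orders sum to 3 (valence 4) → 1 H
  atom 7: C, bond orders sum to 3 (valence 4) → 1 H
  atom 8: C, bond orders sum to 3 (valence 4) → 1 H
  atom 9: O, bond orders sum to 2 (valence 2) → 0 H
Totals → C:7, H:12, O:2.

C7H12O2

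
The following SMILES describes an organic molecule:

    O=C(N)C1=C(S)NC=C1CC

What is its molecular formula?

Walk through each heavy atom and fill implicit hydrogens from standard valence (C 4, N 3, O 2, S 2, halogen 1):
  atom 1: O, bond orders sum to 2 (valence 2) → 0 H
  atom 2: C, bond orders sum to 4 (valence 4) → 0 H
  atom 3: N, bond orders sum to 1 (valence 3) → 2 H
  atom 4: C, bond orders sum to 4 (valence 4) → 0 H
  atom 5: C, bond orders sum to 4 (valence 4) → 0 H
  atom 6: S, bond orders sum to 1 (valence 2) → 1 H
  atom 7: N, bond orders sum to 2 (valence 3) → 1 H
  atom 8: C, bond orders sum to 3 (valence 4) → 1 H
  atom 9: C, bond orders sum to 4 (valence 4) → 0 H
  atom 10: C, bond orders sum to 2 (valence 4) → 2 H
  atom 11: C, bond orders sum to 1 (valence 4) → 3 H
Totals → C:7, H:10, N:2, O:1, S:1.
In Hill order: C7H10N2OS.

C7H10N2OS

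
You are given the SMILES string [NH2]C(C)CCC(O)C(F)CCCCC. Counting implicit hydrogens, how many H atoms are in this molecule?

Walk through each heavy atom and fill implicit hydrogens from standard valence (C 4, N 3, O 2, S 2, halogen 1):
  atom 1: N with explicit H count 2
  atom 2: C, bond orders sum to 3 (valence 4) → 1 H
  atom 3: C, bond orders sum to 1 (valence 4) → 3 H
  atom 4: C, bond orders sum to 2 (valence 4) → 2 H
  atom 5: C, bond orders sum to 2 (valence 4) → 2 H
  atom 6: C, bond orders sum to 3 (valence 4) → 1 H
  atom 7: O, bond orders sum to 1 (valence 2) → 1 H
  atom 8: C, bond orders sum to 3 (valence 4) → 1 H
  atom 9: F (halogen, monovalent) → 0 H
  atom 10: C, bond orders sum to 2 (valence 4) → 2 H
  atom 11: C, bond orders sum to 2 (valence 4) → 2 H
  atom 12: C, bond orders sum to 2 (valence 4) → 2 H
  atom 13: C, bond orders sum to 2 (valence 4) → 2 H
  atom 14: C, bond orders sum to 1 (valence 4) → 3 H
Total hydrogens: 24.

24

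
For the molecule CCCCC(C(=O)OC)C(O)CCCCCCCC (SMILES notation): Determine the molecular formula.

C16H32O3

Walk through each heavy atom and fill implicit hydrogens from standard valence (C 4, N 3, O 2, S 2, halogen 1):
  atom 1: C, bond orders sum to 1 (valence 4) → 3 H
  atom 2: C, bond orders sum to 2 (valence 4) → 2 H
  atom 3: C, bond orders sum to 2 (valence 4) → 2 H
  atom 4: C, bond orders sum to 2 (valence 4) → 2 H
  atom 5: C, bond orders sum to 3 (valence 4) → 1 H
  atom 6: C, bond orders sum to 4 (valence 4) → 0 H
  atom 7: O, bond orders sum to 2 (valence 2) → 0 H
  atom 8: O, bond orders sum to 2 (valence 2) → 0 H
  atom 9: C, bond orders sum to 1 (valence 4) → 3 H
  atom 10: C, bond orders sum to 3 (valence 4) → 1 H
  atom 11: O, bond orders sum to 1 (valence 2) → 1 H
  atom 12: C, bond orders sum to 2 (valence 4) → 2 H
  atom 13: C, bond orders sum to 2 (valence 4) → 2 H
  atom 14: C, bond orders sum to 2 (valence 4) → 2 H
  atom 15: C, bond orders sum to 2 (valence 4) → 2 H
  atom 16: C, bond orders sum to 2 (valence 4) → 2 H
  atom 17: C, bond orders sum to 2 (valence 4) → 2 H
  atom 18: C, bond orders sum to 2 (valence 4) → 2 H
  atom 19: C, bond orders sum to 1 (valence 4) → 3 H
Totals → C:16, H:32, O:3.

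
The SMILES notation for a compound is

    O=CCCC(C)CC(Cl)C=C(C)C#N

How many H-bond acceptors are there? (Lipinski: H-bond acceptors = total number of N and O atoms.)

2

N atoms: 1; O atoms: 1.
Lipinski HBA = 1 + 1 = 2.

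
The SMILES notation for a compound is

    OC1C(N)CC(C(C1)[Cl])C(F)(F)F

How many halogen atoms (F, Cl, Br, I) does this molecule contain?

4

Halogen atoms appear at heavy-atom positions 9, 11, 12, 13 (1×Cl, 3×F).
Other groups present: 1 hydroxyl, 1 primary amine.
Halogen count: 4.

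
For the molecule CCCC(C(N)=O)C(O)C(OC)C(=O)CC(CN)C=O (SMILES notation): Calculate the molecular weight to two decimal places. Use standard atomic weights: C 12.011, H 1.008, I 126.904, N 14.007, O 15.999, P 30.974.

288.34 g/mol

First, the molecular formula is C13H24N2O5 (counting implicit H from valence).
  C: 13 × 12.011 = 156.143
  H: 24 × 1.008 = 24.192
  N: 2 × 14.007 = 28.014
  O: 5 × 15.999 = 79.995
Sum: 13×12.011 + 24×1.008 + 2×14.007 + 5×15.999 = 288.344 → 288.34 g/mol.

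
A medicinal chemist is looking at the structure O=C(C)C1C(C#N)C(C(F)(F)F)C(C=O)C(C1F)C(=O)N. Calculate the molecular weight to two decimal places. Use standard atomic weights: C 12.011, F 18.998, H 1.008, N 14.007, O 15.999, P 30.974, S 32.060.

308.23 g/mol

First, the molecular formula is C12H12F4N2O3 (counting implicit H from valence).
  C: 12 × 12.011 = 144.132
  F: 4 × 18.998 = 75.992
  H: 12 × 1.008 = 12.096
  N: 2 × 14.007 = 28.014
  O: 3 × 15.999 = 47.997
Sum: 12×12.011 + 4×18.998 + 12×1.008 + 2×14.007 + 3×15.999 = 308.231 → 308.23 g/mol.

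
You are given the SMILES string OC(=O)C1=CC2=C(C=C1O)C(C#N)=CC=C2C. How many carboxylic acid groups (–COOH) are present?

The carboxylic acid motif appears at heavy-atom position 2 in the SMILES.
Other groups present: 1 hydroxyl, 1 nitrile.
Carboxylic acid count: 1.

1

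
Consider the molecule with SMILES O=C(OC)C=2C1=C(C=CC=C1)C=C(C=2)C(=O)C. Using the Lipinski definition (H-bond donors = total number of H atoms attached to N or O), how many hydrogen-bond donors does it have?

Donors: find every N or O and count the H atoms it carries.
  atom 1 (O): bond orders sum to 2 → 0 H
  atom 3 (O): bond orders sum to 2 → 0 H
  atom 16 (O): bond orders sum to 2 → 0 H
Lipinski HBD = 0.

0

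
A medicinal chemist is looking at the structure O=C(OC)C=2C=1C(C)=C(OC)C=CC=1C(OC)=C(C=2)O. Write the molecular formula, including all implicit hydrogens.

Walk through each heavy atom and fill implicit hydrogens from standard valence (C 4, N 3, O 2, S 2, halogen 1):
  atom 1: O, bond orders sum to 2 (valence 2) → 0 H
  atom 2: C, bond orders sum to 4 (valence 4) → 0 H
  atom 3: O, bond orders sum to 2 (valence 2) → 0 H
  atom 4: C, bond orders sum to 1 (valence 4) → 3 H
  atom 5: C, bond orders sum to 4 (valence 4) → 0 H
  atom 6: C, bond orders sum to 4 (valence 4) → 0 H
  atom 7: C, bond orders sum to 4 (valence 4) → 0 H
  atom 8: C, bond orders sum to 1 (valence 4) → 3 H
  atom 9: C, bond orders sum to 4 (valence 4) → 0 H
  atom 10: O, bond orders sum to 2 (valence 2) → 0 H
  atom 11: C, bond orders sum to 1 (valence 4) → 3 H
  atom 12: C, bond orders sum to 3 (valence 4) → 1 H
  atom 13: C, bond orders sum to 3 (valence 4) → 1 H
  atom 14: C, bond orders sum to 4 (valence 4) → 0 H
  atom 15: C, bond orders sum to 4 (valence 4) → 0 H
  atom 16: O, bond orders sum to 2 (valence 2) → 0 H
  atom 17: C, bond orders sum to 1 (valence 4) → 3 H
  atom 18: C, bond orders sum to 4 (valence 4) → 0 H
  atom 19: C, bond orders sum to 3 (valence 4) → 1 H
  atom 20: O, bond orders sum to 1 (valence 2) → 1 H
Totals → C:15, H:16, O:5.
In Hill order: C15H16O5.

C15H16O5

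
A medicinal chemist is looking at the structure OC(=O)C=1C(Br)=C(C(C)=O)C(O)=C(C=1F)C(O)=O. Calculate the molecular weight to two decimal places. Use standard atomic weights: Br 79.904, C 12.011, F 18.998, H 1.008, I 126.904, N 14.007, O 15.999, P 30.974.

321.05 g/mol

First, the molecular formula is C10H6BrFO6 (counting implicit H from valence).
  Br: 1 × 79.904 = 79.904
  C: 10 × 12.011 = 120.110
  F: 1 × 18.998 = 18.998
  H: 6 × 1.008 = 6.048
  O: 6 × 15.999 = 95.994
Sum: 1×79.904 + 10×12.011 + 1×18.998 + 6×1.008 + 6×15.999 = 321.054 → 321.05 g/mol.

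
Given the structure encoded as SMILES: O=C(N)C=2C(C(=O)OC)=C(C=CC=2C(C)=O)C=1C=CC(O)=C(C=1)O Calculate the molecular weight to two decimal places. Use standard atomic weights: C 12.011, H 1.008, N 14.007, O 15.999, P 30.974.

First, the molecular formula is C17H15NO6 (counting implicit H from valence).
  C: 17 × 12.011 = 204.187
  H: 15 × 1.008 = 15.120
  N: 1 × 14.007 = 14.007
  O: 6 × 15.999 = 95.994
Sum: 17×12.011 + 15×1.008 + 1×14.007 + 6×15.999 = 329.308 → 329.31 g/mol.

329.31 g/mol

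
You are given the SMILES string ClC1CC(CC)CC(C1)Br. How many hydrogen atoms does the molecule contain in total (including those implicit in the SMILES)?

Walk through each heavy atom and fill implicit hydrogens from standard valence (C 4, N 3, O 2, S 2, halogen 1):
  atom 1: Cl (halogen, monovalent) → 0 H
  atom 2: C, bond orders sum to 3 (valence 4) → 1 H
  atom 3: C, bond orders sum to 2 (valence 4) → 2 H
  atom 4: C, bond orders sum to 3 (valence 4) → 1 H
  atom 5: C, bond orders sum to 2 (valence 4) → 2 H
  atom 6: C, bond orders sum to 1 (valence 4) → 3 H
  atom 7: C, bond orders sum to 2 (valence 4) → 2 H
  atom 8: C, bond orders sum to 3 (valence 4) → 1 H
  atom 9: C, bond orders sum to 2 (valence 4) → 2 H
  atom 10: Br (halogen, monovalent) → 0 H
Total hydrogens: 14.

14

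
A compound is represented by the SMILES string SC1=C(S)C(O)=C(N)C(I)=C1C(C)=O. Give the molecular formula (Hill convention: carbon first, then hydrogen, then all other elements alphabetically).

Walk through each heavy atom and fill implicit hydrogens from standard valence (C 4, N 3, O 2, S 2, halogen 1):
  atom 1: S, bond orders sum to 1 (valence 2) → 1 H
  atom 2: C, bond orders sum to 4 (valence 4) → 0 H
  atom 3: C, bond orders sum to 4 (valence 4) → 0 H
  atom 4: S, bond orders sum to 1 (valence 2) → 1 H
  atom 5: C, bond orders sum to 4 (valence 4) → 0 H
  atom 6: O, bond orders sum to 1 (valence 2) → 1 H
  atom 7: C, bond orders sum to 4 (valence 4) → 0 H
  atom 8: N, bond orders sum to 1 (valence 3) → 2 H
  atom 9: C, bond orders sum to 4 (valence 4) → 0 H
  atom 10: I (halogen, monovalent) → 0 H
  atom 11: C, bond orders sum to 4 (valence 4) → 0 H
  atom 12: C, bond orders sum to 4 (valence 4) → 0 H
  atom 13: C, bond orders sum to 1 (valence 4) → 3 H
  atom 14: O, bond orders sum to 2 (valence 2) → 0 H
Totals → C:8, H:8, I:1, N:1, O:2, S:2.

C8H8INO2S2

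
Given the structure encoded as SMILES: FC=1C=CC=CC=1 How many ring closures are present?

In SMILES, each pair of matching ring-closure digits denotes one ring-closing bond; the number of such bonds equals the number of independent rings.
Ring-closure bonds here: 1.

1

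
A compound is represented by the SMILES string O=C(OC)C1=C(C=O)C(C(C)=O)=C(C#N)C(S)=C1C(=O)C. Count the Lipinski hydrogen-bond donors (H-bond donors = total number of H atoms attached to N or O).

Donors: find every N or O and count the H atoms it carries.
  atom 1 (O): bond orders sum to 2 → 0 H
  atom 3 (O): bond orders sum to 2 → 0 H
  atom 8 (O): bond orders sum to 2 → 0 H
  atom 12 (O): bond orders sum to 2 → 0 H
  atom 15 (N): bond orders sum to 3 → 0 H
  atom 20 (O): bond orders sum to 2 → 0 H
Lipinski HBD = 0.

0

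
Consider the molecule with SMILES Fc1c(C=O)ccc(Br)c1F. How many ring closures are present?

In SMILES, each pair of matching ring-closure digits denotes one ring-closing bond; the number of such bonds equals the number of independent rings.
Ring-closure bonds here: 1.

1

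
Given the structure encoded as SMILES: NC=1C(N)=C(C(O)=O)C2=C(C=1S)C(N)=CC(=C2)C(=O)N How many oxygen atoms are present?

3

Scan the SMILES for O atoms (remember two-letter symbols like Cl and Br are single atoms).
Oxygen count: 3.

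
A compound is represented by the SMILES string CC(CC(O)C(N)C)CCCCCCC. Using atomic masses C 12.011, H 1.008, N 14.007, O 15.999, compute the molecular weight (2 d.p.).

215.38 g/mol

First, the molecular formula is C13H29NO (counting implicit H from valence).
  C: 13 × 12.011 = 156.143
  H: 29 × 1.008 = 29.232
  N: 1 × 14.007 = 14.007
  O: 1 × 15.999 = 15.999
Sum: 13×12.011 + 29×1.008 + 1×14.007 + 1×15.999 = 215.381 → 215.38 g/mol.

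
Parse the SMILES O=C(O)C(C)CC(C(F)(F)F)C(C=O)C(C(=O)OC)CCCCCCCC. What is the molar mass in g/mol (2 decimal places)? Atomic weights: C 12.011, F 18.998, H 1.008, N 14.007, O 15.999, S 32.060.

396.45 g/mol

First, the molecular formula is C19H31F3O5 (counting implicit H from valence).
  C: 19 × 12.011 = 228.209
  F: 3 × 18.998 = 56.994
  H: 31 × 1.008 = 31.248
  O: 5 × 15.999 = 79.995
Sum: 19×12.011 + 3×18.998 + 31×1.008 + 5×15.999 = 396.446 → 396.45 g/mol.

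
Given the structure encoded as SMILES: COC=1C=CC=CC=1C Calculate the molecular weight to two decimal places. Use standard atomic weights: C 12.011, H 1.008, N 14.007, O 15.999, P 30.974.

First, the molecular formula is C8H10O (counting implicit H from valence).
  C: 8 × 12.011 = 96.088
  H: 10 × 1.008 = 10.080
  O: 1 × 15.999 = 15.999
Sum: 8×12.011 + 10×1.008 + 1×15.999 = 122.167 → 122.17 g/mol.

122.17 g/mol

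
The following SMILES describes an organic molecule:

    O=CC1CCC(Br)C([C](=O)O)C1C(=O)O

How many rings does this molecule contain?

1

In SMILES, each pair of matching ring-closure digits denotes one ring-closing bond; the number of such bonds equals the number of independent rings.
Ring-closure bonds here: 1.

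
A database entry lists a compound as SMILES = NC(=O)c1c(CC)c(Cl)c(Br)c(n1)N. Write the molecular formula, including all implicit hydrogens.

C8H9BrClN3O

Walk through each heavy atom and fill implicit hydrogens from standard valence (C 4, N 3, O 2, S 2, halogen 1); for lowercase aromatic atoms, an aromatic c carries 1 H when it has two neighbours and 0 H with three, and aromatic n carries 0 H:
  atom 1: N, bond orders sum to 1 (valence 3) → 2 H
  atom 2: C, bond orders sum to 4 (valence 4) → 0 H
  atom 3: O, bond orders sum to 2 (valence 2) → 0 H
  atom 4: aromatic c, 3 neighbours → 0 H
  atom 5: aromatic c, 3 neighbours → 0 H
  atom 6: C, bond orders sum to 2 (valence 4) → 2 H
  atom 7: C, bond orders sum to 1 (valence 4) → 3 H
  atom 8: aromatic c, 3 neighbours → 0 H
  atom 9: Cl (halogen, monovalent) → 0 H
  atom 10: aromatic c, 3 neighbours → 0 H
  atom 11: Br (halogen, monovalent) → 0 H
  atom 12: aromatic c, 3 neighbours → 0 H
  atom 13: aromatic n, 2 neighbours → 0 H
  atom 14: N, bond orders sum to 1 (valence 3) → 2 H
Totals → C:8, H:9, Br:1, Cl:1, N:3, O:1.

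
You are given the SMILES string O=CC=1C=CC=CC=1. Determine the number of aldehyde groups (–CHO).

The aldehyde motif appears at heavy-atom position 2 in the SMILES.
Aldehyde count: 1.

1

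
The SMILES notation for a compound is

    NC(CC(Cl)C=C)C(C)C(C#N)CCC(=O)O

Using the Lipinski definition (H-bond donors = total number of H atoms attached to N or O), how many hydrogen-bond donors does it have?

3

Donors: find every N or O and count the H atoms it carries.
  atom 1 (N): bond orders sum to 1 → 2 H
  atom 12 (N): bond orders sum to 3 → 0 H
  atom 16 (O): bond orders sum to 2 → 0 H
  atom 17 (O): bond orders sum to 1 → 1 H
Lipinski HBD = 3.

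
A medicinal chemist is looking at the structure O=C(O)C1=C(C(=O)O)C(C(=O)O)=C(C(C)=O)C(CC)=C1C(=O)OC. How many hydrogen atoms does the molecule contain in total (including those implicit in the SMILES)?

14

Walk through each heavy atom and fill implicit hydrogens from standard valence (C 4, N 3, O 2, S 2, halogen 1):
  atom 1: O, bond orders sum to 2 (valence 2) → 0 H
  atom 2: C, bond orders sum to 4 (valence 4) → 0 H
  atom 3: O, bond orders sum to 1 (valence 2) → 1 H
  atom 4: C, bond orders sum to 4 (valence 4) → 0 H
  atom 5: C, bond orders sum to 4 (valence 4) → 0 H
  atom 6: C, bond orders sum to 4 (valence 4) → 0 H
  atom 7: O, bond orders sum to 2 (valence 2) → 0 H
  atom 8: O, bond orders sum to 1 (valence 2) → 1 H
  atom 9: C, bond orders sum to 4 (valence 4) → 0 H
  atom 10: C, bond orders sum to 4 (valence 4) → 0 H
  atom 11: O, bond orders sum to 2 (valence 2) → 0 H
  atom 12: O, bond orders sum to 1 (valence 2) → 1 H
  atom 13: C, bond orders sum to 4 (valence 4) → 0 H
  atom 14: C, bond orders sum to 4 (valence 4) → 0 H
  atom 15: C, bond orders sum to 1 (valence 4) → 3 H
  atom 16: O, bond orders sum to 2 (valence 2) → 0 H
  atom 17: C, bond orders sum to 4 (valence 4) → 0 H
  atom 18: C, bond orders sum to 2 (valence 4) → 2 H
  atom 19: C, bond orders sum to 1 (valence 4) → 3 H
  atom 20: C, bond orders sum to 4 (valence 4) → 0 H
  atom 21: C, bond orders sum to 4 (valence 4) → 0 H
  atom 22: O, bond orders sum to 2 (valence 2) → 0 H
  atom 23: O, bond orders sum to 2 (valence 2) → 0 H
  atom 24: C, bond orders sum to 1 (valence 4) → 3 H
Total hydrogens: 14.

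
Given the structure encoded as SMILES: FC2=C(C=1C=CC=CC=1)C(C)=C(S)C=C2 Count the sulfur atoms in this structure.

1

Scan the SMILES for S atoms (remember two-letter symbols like Cl and Br are single atoms).
Sulfur count: 1.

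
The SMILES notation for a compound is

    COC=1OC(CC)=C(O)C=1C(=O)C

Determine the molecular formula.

C9H12O4

Walk through each heavy atom and fill implicit hydrogens from standard valence (C 4, N 3, O 2, S 2, halogen 1):
  atom 1: C, bond orders sum to 1 (valence 4) → 3 H
  atom 2: O, bond orders sum to 2 (valence 2) → 0 H
  atom 3: C, bond orders sum to 4 (valence 4) → 0 H
  atom 4: O, bond orders sum to 2 (valence 2) → 0 H
  atom 5: C, bond orders sum to 4 (valence 4) → 0 H
  atom 6: C, bond orders sum to 2 (valence 4) → 2 H
  atom 7: C, bond orders sum to 1 (valence 4) → 3 H
  atom 8: C, bond orders sum to 4 (valence 4) → 0 H
  atom 9: O, bond orders sum to 1 (valence 2) → 1 H
  atom 10: C, bond orders sum to 4 (valence 4) → 0 H
  atom 11: C, bond orders sum to 4 (valence 4) → 0 H
  atom 12: O, bond orders sum to 2 (valence 2) → 0 H
  atom 13: C, bond orders sum to 1 (valence 4) → 3 H
Totals → C:9, H:12, O:4.
In Hill order: C9H12O4.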